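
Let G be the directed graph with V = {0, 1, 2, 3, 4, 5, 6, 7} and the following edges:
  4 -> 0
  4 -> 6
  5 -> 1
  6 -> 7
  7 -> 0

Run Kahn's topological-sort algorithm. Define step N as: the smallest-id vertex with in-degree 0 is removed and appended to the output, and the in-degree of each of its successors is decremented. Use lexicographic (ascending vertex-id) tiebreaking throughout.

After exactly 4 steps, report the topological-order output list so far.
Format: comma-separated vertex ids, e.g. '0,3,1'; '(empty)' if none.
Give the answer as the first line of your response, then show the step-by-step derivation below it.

2,3,4,5

step 1: output 2; order=[2]; indeg=(2,1,0,0,0,0,1,1)
step 2: output 3; order=[2,3]; indeg=(2,1,0,0,0,0,1,1)
step 3: output 4; order=[2,3,4]; indeg=(1,1,0,0,0,0,0,1)
step 4: output 5; order=[2,3,4,5]; indeg=(1,0,0,0,0,0,0,1)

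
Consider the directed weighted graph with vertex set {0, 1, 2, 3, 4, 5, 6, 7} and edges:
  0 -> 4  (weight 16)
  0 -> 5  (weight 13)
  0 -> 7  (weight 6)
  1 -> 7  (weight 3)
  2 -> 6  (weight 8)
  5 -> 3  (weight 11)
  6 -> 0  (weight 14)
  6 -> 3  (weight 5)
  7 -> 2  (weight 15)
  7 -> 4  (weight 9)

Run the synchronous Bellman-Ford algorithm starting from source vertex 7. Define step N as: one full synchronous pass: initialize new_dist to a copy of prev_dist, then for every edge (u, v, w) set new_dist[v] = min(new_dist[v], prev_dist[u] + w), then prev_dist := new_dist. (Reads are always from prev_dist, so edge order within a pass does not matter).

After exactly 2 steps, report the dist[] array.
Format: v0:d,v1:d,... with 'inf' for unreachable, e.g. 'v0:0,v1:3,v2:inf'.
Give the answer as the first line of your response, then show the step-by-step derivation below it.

v0:inf,v1:inf,v2:15,v3:inf,v4:9,v5:inf,v6:23,v7:0

step 1: dist = v0:inf,v1:inf,v2:15,v3:inf,v4:9,v5:inf,v6:inf,v7:0
step 2: dist = v0:inf,v1:inf,v2:15,v3:inf,v4:9,v5:inf,v6:23,v7:0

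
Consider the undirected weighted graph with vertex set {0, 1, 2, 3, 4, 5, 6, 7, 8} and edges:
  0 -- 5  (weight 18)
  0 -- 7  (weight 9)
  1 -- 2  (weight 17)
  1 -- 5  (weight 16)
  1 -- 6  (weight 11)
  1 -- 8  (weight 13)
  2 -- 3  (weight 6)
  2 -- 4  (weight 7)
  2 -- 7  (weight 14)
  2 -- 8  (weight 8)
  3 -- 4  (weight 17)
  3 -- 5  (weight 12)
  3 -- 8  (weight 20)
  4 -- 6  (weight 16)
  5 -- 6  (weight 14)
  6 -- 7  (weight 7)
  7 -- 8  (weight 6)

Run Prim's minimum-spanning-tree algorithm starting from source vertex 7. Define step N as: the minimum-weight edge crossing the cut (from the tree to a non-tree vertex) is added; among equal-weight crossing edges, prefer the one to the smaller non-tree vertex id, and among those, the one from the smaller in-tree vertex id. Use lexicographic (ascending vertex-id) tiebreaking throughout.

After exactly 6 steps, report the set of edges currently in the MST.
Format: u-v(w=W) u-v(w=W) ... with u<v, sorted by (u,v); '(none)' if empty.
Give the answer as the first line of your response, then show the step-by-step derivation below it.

0-7(w=9) 2-3(w=6) 2-4(w=7) 2-8(w=8) 6-7(w=7) 7-8(w=6)

step 1: add edge 7-8 (w=6); MST = {7-8(w=6)}
step 2: add edge 6-7 (w=7); MST = {6-7(w=7) 7-8(w=6)}
step 3: add edge 2-8 (w=8); MST = {2-8(w=8) 6-7(w=7) 7-8(w=6)}
step 4: add edge 2-3 (w=6); MST = {2-3(w=6) 2-8(w=8) 6-7(w=7) 7-8(w=6)}
step 5: add edge 2-4 (w=7); MST = {2-3(w=6) 2-4(w=7) 2-8(w=8) 6-7(w=7) 7-8(w=6)}
step 6: add edge 0-7 (w=9); MST = {0-7(w=9) 2-3(w=6) 2-4(w=7) 2-8(w=8) 6-7(w=7) 7-8(w=6)}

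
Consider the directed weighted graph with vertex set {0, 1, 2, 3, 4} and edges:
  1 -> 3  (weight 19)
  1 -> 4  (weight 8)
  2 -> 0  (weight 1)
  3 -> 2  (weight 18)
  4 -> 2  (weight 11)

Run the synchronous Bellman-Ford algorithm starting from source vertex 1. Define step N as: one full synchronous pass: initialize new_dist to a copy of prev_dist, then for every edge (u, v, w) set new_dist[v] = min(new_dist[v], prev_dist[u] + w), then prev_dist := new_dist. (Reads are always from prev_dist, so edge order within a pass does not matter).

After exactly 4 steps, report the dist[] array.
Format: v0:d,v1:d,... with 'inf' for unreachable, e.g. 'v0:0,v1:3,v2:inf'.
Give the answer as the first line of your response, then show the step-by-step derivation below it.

v0:20,v1:0,v2:19,v3:19,v4:8

step 1: dist = v0:inf,v1:0,v2:inf,v3:19,v4:8
step 2: dist = v0:inf,v1:0,v2:19,v3:19,v4:8
step 3: dist = v0:20,v1:0,v2:19,v3:19,v4:8
step 4: dist = v0:20,v1:0,v2:19,v3:19,v4:8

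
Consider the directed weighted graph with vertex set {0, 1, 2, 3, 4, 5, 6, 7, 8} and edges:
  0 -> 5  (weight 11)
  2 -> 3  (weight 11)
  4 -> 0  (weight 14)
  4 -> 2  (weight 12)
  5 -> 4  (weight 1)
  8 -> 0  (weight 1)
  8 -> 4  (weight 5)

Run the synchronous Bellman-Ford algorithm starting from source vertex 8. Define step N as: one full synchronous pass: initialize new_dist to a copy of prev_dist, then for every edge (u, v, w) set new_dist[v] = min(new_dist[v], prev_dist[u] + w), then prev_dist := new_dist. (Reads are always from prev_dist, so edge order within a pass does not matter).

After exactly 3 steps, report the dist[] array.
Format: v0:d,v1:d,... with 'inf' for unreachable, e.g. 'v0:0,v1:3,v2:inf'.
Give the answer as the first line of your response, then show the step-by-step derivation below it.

v0:1,v1:inf,v2:17,v3:28,v4:5,v5:12,v6:inf,v7:inf,v8:0

step 1: dist = v0:1,v1:inf,v2:inf,v3:inf,v4:5,v5:inf,v6:inf,v7:inf,v8:0
step 2: dist = v0:1,v1:inf,v2:17,v3:inf,v4:5,v5:12,v6:inf,v7:inf,v8:0
step 3: dist = v0:1,v1:inf,v2:17,v3:28,v4:5,v5:12,v6:inf,v7:inf,v8:0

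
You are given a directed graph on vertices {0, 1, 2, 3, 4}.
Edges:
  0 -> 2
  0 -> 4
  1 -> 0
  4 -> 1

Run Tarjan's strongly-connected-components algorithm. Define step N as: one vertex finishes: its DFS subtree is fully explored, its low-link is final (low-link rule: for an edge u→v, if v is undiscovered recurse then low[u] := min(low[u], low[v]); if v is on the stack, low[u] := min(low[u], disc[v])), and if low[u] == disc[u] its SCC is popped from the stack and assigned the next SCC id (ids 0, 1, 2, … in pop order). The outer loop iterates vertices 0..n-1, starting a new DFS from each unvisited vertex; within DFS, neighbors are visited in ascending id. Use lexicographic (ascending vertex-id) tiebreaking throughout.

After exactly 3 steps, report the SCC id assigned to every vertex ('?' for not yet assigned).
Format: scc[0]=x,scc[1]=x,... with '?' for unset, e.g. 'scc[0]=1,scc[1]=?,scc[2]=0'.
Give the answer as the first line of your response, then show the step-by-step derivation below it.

scc[0]=?,scc[1]=?,scc[2]=0,scc[3]=?,scc[4]=?

step 1: low=(low[0]=0,low[1]=?,low[2]=1,low[3]=?,low[4]=?); scc=(scc[0]=?,scc[1]=?,scc[2]=0,scc[3]=?,scc[4]=?)
step 2: low=(low[0]=0,low[1]=0,low[2]=1,low[3]=?,low[4]=2); scc=(scc[0]=?,scc[1]=?,scc[2]=0,scc[3]=?,scc[4]=?)
step 3: low=(low[0]=0,low[1]=0,low[2]=1,low[3]=?,low[4]=0); scc=(scc[0]=?,scc[1]=?,scc[2]=0,scc[3]=?,scc[4]=?)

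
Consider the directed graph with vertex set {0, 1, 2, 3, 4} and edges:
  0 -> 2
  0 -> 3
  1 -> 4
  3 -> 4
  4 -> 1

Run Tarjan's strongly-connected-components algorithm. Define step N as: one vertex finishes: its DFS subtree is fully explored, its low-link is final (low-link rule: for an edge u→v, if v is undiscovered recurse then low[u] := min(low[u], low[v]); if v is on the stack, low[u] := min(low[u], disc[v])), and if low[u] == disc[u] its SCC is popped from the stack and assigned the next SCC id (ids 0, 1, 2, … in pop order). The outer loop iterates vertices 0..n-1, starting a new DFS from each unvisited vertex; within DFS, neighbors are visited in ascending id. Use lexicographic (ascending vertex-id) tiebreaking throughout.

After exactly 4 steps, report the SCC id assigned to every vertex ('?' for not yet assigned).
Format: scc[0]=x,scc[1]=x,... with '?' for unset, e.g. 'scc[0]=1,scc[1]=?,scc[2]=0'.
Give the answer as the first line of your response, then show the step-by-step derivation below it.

scc[0]=?,scc[1]=1,scc[2]=0,scc[3]=2,scc[4]=1

step 1: low=(low[0]=0,low[1]=?,low[2]=1,low[3]=?,low[4]=?); scc=(scc[0]=?,scc[1]=?,scc[2]=0,scc[3]=?,scc[4]=?)
step 2: low=(low[0]=0,low[1]=3,low[2]=1,low[3]=2,low[4]=3); scc=(scc[0]=?,scc[1]=?,scc[2]=0,scc[3]=?,scc[4]=?)
step 3: low=(low[0]=0,low[1]=3,low[2]=1,low[3]=2,low[4]=3); scc=(scc[0]=?,scc[1]=1,scc[2]=0,scc[3]=?,scc[4]=1)
step 4: low=(low[0]=0,low[1]=3,low[2]=1,low[3]=2,low[4]=3); scc=(scc[0]=?,scc[1]=1,scc[2]=0,scc[3]=2,scc[4]=1)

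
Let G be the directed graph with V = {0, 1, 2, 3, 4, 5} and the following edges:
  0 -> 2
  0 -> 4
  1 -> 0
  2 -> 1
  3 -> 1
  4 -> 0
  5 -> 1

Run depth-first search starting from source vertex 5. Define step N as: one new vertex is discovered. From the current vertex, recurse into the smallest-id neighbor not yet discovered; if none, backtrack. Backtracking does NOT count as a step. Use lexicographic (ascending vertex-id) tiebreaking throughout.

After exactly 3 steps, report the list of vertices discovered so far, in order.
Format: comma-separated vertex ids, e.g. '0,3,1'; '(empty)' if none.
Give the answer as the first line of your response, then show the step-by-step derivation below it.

5,1,0

step 1: discover 5; path=5; order=5
step 2: discover 1; path=5>1; order=5,1
step 3: discover 0; path=5>1>0; order=5,1,0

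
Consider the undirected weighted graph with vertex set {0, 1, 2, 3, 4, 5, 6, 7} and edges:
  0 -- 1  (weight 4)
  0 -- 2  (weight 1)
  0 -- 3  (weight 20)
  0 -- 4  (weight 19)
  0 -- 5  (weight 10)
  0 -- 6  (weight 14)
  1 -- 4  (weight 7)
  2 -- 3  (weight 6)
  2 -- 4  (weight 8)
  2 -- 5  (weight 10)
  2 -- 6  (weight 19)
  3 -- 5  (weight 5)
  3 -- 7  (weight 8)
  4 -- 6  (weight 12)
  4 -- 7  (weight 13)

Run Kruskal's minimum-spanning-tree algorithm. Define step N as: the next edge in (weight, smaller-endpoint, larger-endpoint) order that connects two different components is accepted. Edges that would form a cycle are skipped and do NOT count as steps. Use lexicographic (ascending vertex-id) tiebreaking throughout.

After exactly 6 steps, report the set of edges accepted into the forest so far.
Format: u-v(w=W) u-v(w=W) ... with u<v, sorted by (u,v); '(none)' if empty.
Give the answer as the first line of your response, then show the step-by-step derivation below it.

0-1(w=4) 0-2(w=1) 1-4(w=7) 2-3(w=6) 3-5(w=5) 3-7(w=8)

step 1: add edge 0-2 (w=1); MST = {0-2(w=1)}
step 2: add edge 0-1 (w=4); MST = {0-1(w=4) 0-2(w=1)}
step 3: add edge 3-5 (w=5); MST = {0-1(w=4) 0-2(w=1) 3-5(w=5)}
step 4: add edge 2-3 (w=6); MST = {0-1(w=4) 0-2(w=1) 2-3(w=6) 3-5(w=5)}
step 5: add edge 1-4 (w=7); MST = {0-1(w=4) 0-2(w=1) 1-4(w=7) 2-3(w=6) 3-5(w=5)}
step 6: add edge 3-7 (w=8); MST = {0-1(w=4) 0-2(w=1) 1-4(w=7) 2-3(w=6) 3-5(w=5) 3-7(w=8)}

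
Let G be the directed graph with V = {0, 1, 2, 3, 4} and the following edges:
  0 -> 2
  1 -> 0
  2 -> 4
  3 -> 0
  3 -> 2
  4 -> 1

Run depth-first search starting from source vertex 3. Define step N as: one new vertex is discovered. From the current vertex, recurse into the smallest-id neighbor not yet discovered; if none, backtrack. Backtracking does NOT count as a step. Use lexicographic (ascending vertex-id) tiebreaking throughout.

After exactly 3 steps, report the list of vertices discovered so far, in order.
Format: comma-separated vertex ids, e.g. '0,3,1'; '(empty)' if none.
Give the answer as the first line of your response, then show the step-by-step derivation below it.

3,0,2

step 1: discover 3; path=3; order=3
step 2: discover 0; path=3>0; order=3,0
step 3: discover 2; path=3>0>2; order=3,0,2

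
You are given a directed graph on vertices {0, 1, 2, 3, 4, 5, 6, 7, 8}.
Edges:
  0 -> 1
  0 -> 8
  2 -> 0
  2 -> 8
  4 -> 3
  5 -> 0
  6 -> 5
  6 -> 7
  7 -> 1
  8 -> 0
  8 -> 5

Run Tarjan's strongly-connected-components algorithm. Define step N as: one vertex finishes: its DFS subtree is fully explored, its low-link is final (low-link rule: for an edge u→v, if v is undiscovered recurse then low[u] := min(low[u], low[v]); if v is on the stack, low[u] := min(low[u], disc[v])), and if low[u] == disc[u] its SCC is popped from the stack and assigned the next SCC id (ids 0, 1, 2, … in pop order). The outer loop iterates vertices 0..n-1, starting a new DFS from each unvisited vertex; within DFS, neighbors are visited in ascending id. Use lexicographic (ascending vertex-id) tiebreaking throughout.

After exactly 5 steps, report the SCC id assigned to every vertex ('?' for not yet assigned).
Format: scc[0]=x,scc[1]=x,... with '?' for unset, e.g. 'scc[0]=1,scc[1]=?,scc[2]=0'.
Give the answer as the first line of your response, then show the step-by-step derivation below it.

scc[0]=1,scc[1]=0,scc[2]=2,scc[3]=?,scc[4]=?,scc[5]=1,scc[6]=?,scc[7]=?,scc[8]=1

step 1: low=(low[0]=0,low[1]=1,low[2]=?,low[3]=?,low[4]=?,low[5]=?,low[6]=?,low[7]=?,low[8]=?); scc=(scc[0]=?,scc[1]=0,scc[2]=?,scc[3]=?,scc[4]=?,scc[5]=?,scc[6]=?,scc[7]=?,scc[8]=?)
step 2: low=(low[0]=0,low[1]=1,low[2]=?,low[3]=?,low[4]=?,low[5]=0,low[6]=?,low[7]=?,low[8]=0); scc=(scc[0]=?,scc[1]=0,scc[2]=?,scc[3]=?,scc[4]=?,scc[5]=?,scc[6]=?,scc[7]=?,scc[8]=?)
step 3: low=(low[0]=0,low[1]=1,low[2]=?,low[3]=?,low[4]=?,low[5]=0,low[6]=?,low[7]=?,low[8]=0); scc=(scc[0]=?,scc[1]=0,scc[2]=?,scc[3]=?,scc[4]=?,scc[5]=?,scc[6]=?,scc[7]=?,scc[8]=?)
step 4: low=(low[0]=0,low[1]=1,low[2]=?,low[3]=?,low[4]=?,low[5]=0,low[6]=?,low[7]=?,low[8]=0); scc=(scc[0]=1,scc[1]=0,scc[2]=?,scc[3]=?,scc[4]=?,scc[5]=1,scc[6]=?,scc[7]=?,scc[8]=1)
step 5: low=(low[0]=0,low[1]=1,low[2]=4,low[3]=?,low[4]=?,low[5]=0,low[6]=?,low[7]=?,low[8]=0); scc=(scc[0]=1,scc[1]=0,scc[2]=2,scc[3]=?,scc[4]=?,scc[5]=1,scc[6]=?,scc[7]=?,scc[8]=1)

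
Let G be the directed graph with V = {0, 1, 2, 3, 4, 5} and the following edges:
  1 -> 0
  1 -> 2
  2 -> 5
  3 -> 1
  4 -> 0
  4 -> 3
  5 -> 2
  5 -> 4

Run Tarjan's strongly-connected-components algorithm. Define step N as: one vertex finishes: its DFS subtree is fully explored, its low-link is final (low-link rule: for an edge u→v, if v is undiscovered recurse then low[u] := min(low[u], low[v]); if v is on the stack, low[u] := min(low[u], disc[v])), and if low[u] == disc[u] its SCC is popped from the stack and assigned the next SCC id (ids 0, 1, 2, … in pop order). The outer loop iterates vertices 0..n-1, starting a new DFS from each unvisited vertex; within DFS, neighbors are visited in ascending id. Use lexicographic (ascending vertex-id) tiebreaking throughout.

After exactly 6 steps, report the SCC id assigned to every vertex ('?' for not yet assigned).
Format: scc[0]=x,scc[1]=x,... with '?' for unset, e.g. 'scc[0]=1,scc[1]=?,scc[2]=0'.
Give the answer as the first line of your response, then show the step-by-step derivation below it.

scc[0]=0,scc[1]=1,scc[2]=1,scc[3]=1,scc[4]=1,scc[5]=1

step 1: low=(low[0]=0,low[1]=?,low[2]=?,low[3]=?,low[4]=?,low[5]=?); scc=(scc[0]=0,scc[1]=?,scc[2]=?,scc[3]=?,scc[4]=?,scc[5]=?)
step 2: low=(low[0]=0,low[1]=1,low[2]=2,low[3]=1,low[4]=4,low[5]=2); scc=(scc[0]=0,scc[1]=?,scc[2]=?,scc[3]=?,scc[4]=?,scc[5]=?)
step 3: low=(low[0]=0,low[1]=1,low[2]=2,low[3]=1,low[4]=1,low[5]=2); scc=(scc[0]=0,scc[1]=?,scc[2]=?,scc[3]=?,scc[4]=?,scc[5]=?)
step 4: low=(low[0]=0,low[1]=1,low[2]=2,low[3]=1,low[4]=1,low[5]=1); scc=(scc[0]=0,scc[1]=?,scc[2]=?,scc[3]=?,scc[4]=?,scc[5]=?)
step 5: low=(low[0]=0,low[1]=1,low[2]=1,low[3]=1,low[4]=1,low[5]=1); scc=(scc[0]=0,scc[1]=?,scc[2]=?,scc[3]=?,scc[4]=?,scc[5]=?)
step 6: low=(low[0]=0,low[1]=1,low[2]=1,low[3]=1,low[4]=1,low[5]=1); scc=(scc[0]=0,scc[1]=1,scc[2]=1,scc[3]=1,scc[4]=1,scc[5]=1)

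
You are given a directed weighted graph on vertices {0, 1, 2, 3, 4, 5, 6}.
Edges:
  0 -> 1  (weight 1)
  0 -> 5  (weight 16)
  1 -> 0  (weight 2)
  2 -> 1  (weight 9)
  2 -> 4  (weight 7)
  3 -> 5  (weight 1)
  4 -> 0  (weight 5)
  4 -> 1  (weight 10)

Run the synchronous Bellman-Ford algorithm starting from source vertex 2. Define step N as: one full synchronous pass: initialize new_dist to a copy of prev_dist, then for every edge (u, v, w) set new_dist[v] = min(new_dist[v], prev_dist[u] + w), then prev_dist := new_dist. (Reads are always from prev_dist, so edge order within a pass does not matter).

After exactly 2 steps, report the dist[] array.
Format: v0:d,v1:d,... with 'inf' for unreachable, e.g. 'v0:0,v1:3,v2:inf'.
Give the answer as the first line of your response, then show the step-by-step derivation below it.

v0:11,v1:9,v2:0,v3:inf,v4:7,v5:inf,v6:inf

step 1: dist = v0:inf,v1:9,v2:0,v3:inf,v4:7,v5:inf,v6:inf
step 2: dist = v0:11,v1:9,v2:0,v3:inf,v4:7,v5:inf,v6:inf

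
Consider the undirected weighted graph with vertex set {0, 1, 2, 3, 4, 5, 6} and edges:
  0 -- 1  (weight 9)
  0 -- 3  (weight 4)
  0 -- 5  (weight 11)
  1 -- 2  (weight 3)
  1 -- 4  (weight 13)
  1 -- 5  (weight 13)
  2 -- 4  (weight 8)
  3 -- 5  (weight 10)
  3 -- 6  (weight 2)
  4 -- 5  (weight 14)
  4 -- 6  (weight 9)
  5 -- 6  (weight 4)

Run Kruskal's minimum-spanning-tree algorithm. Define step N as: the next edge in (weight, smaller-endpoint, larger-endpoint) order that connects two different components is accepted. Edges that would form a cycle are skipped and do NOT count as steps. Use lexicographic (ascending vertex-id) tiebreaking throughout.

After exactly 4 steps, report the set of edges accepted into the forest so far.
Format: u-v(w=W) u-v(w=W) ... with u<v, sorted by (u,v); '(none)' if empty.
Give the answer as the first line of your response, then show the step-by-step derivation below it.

0-3(w=4) 1-2(w=3) 3-6(w=2) 5-6(w=4)

step 1: add edge 3-6 (w=2); MST = {3-6(w=2)}
step 2: add edge 1-2 (w=3); MST = {1-2(w=3) 3-6(w=2)}
step 3: add edge 0-3 (w=4); MST = {0-3(w=4) 1-2(w=3) 3-6(w=2)}
step 4: add edge 5-6 (w=4); MST = {0-3(w=4) 1-2(w=3) 3-6(w=2) 5-6(w=4)}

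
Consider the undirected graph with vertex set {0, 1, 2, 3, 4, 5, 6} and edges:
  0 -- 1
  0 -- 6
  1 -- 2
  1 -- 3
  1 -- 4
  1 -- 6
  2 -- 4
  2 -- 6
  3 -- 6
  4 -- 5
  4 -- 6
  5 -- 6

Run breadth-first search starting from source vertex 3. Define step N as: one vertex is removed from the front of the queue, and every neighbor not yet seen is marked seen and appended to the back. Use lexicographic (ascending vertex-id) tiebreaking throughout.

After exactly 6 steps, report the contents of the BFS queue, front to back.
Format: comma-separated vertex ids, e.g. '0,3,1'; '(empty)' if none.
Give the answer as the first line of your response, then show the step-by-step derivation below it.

5

step 1: dequeue 3; queue=[1,6]; order=3
step 2: dequeue 1; queue=[6,0,2,4]; order=3,1
step 3: dequeue 6; queue=[0,2,4,5]; order=3,1,6
step 4: dequeue 0; queue=[2,4,5]; order=3,1,6,0
step 5: dequeue 2; queue=[4,5]; order=3,1,6,0,2
step 6: dequeue 4; queue=[5]; order=3,1,6,0,2,4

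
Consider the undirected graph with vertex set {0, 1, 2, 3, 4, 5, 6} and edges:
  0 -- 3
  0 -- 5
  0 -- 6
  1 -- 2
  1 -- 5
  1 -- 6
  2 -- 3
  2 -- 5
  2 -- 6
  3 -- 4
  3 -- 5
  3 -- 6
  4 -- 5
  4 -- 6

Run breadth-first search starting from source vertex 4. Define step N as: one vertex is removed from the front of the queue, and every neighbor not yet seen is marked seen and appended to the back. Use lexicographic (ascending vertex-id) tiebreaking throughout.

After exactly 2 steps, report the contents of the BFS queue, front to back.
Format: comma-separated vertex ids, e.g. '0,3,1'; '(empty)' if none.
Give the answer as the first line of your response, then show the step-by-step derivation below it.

5,6,0,2

step 1: dequeue 4; queue=[3,5,6]; order=4
step 2: dequeue 3; queue=[5,6,0,2]; order=4,3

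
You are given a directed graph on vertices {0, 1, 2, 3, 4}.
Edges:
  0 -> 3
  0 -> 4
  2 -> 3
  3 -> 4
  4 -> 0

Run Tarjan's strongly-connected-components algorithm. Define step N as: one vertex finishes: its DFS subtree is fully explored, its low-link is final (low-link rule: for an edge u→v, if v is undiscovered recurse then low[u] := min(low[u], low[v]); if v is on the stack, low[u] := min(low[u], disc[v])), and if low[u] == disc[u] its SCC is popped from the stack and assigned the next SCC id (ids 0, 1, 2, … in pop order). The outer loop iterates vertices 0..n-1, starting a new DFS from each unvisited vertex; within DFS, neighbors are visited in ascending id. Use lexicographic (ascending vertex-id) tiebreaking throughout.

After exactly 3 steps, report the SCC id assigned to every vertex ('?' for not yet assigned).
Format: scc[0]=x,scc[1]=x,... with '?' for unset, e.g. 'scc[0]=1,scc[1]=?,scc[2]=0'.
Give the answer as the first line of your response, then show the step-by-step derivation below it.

scc[0]=0,scc[1]=?,scc[2]=?,scc[3]=0,scc[4]=0

step 1: low=(low[0]=0,low[1]=?,low[2]=?,low[3]=1,low[4]=0); scc=(scc[0]=?,scc[1]=?,scc[2]=?,scc[3]=?,scc[4]=?)
step 2: low=(low[0]=0,low[1]=?,low[2]=?,low[3]=0,low[4]=0); scc=(scc[0]=?,scc[1]=?,scc[2]=?,scc[3]=?,scc[4]=?)
step 3: low=(low[0]=0,low[1]=?,low[2]=?,low[3]=0,low[4]=0); scc=(scc[0]=0,scc[1]=?,scc[2]=?,scc[3]=0,scc[4]=0)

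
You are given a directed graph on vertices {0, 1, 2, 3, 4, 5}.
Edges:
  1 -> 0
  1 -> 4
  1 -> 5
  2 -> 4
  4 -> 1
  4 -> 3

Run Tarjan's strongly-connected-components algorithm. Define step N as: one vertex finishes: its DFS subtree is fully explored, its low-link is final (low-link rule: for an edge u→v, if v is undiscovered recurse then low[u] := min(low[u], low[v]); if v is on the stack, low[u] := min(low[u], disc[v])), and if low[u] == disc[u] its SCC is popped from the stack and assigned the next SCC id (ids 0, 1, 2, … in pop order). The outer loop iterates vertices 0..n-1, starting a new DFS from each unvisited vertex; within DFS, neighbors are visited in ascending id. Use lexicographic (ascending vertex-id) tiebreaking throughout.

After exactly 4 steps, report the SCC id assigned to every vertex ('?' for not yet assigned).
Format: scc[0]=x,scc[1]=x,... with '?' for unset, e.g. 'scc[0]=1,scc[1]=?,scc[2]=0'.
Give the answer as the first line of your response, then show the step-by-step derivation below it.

scc[0]=0,scc[1]=?,scc[2]=?,scc[3]=1,scc[4]=?,scc[5]=2

step 1: low=(low[0]=0,low[1]=?,low[2]=?,low[3]=?,low[4]=?,low[5]=?); scc=(scc[0]=0,scc[1]=?,scc[2]=?,scc[3]=?,scc[4]=?,scc[5]=?)
step 2: low=(low[0]=0,low[1]=1,low[2]=?,low[3]=3,low[4]=1,low[5]=?); scc=(scc[0]=0,scc[1]=?,scc[2]=?,scc[3]=1,scc[4]=?,scc[5]=?)
step 3: low=(low[0]=0,low[1]=1,low[2]=?,low[3]=3,low[4]=1,low[5]=?); scc=(scc[0]=0,scc[1]=?,scc[2]=?,scc[3]=1,scc[4]=?,scc[5]=?)
step 4: low=(low[0]=0,low[1]=1,low[2]=?,low[3]=3,low[4]=1,low[5]=4); scc=(scc[0]=0,scc[1]=?,scc[2]=?,scc[3]=1,scc[4]=?,scc[5]=2)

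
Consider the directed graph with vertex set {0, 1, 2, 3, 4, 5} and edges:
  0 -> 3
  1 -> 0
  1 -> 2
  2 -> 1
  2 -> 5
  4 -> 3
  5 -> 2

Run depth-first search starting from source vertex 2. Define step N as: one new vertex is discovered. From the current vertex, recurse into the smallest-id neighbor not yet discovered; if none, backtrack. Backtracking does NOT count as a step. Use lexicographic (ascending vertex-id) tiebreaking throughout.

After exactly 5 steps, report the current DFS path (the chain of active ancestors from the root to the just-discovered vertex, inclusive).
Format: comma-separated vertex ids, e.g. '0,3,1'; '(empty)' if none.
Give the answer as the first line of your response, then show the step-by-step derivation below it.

2,5

step 1: discover 2; path=2; order=2
step 2: discover 1; path=2>1; order=2,1
step 3: discover 0; path=2>1>0; order=2,1,0
step 4: discover 3; path=2>1>0>3; order=2,1,0,3
step 5: discover 5; path=2>5; order=2,1,0,3,5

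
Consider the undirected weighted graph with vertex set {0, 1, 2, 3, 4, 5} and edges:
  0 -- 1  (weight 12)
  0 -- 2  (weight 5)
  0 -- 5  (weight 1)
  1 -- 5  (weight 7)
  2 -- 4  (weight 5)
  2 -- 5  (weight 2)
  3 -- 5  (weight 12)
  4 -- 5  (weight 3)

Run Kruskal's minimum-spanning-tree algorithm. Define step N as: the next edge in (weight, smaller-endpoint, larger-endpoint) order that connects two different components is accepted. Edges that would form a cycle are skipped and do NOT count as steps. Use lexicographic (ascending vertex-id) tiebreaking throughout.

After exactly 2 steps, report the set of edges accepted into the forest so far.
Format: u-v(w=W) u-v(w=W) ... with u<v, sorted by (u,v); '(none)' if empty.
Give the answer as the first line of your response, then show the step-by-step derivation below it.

0-5(w=1) 2-5(w=2)

step 1: add edge 0-5 (w=1); MST = {0-5(w=1)}
step 2: add edge 2-5 (w=2); MST = {0-5(w=1) 2-5(w=2)}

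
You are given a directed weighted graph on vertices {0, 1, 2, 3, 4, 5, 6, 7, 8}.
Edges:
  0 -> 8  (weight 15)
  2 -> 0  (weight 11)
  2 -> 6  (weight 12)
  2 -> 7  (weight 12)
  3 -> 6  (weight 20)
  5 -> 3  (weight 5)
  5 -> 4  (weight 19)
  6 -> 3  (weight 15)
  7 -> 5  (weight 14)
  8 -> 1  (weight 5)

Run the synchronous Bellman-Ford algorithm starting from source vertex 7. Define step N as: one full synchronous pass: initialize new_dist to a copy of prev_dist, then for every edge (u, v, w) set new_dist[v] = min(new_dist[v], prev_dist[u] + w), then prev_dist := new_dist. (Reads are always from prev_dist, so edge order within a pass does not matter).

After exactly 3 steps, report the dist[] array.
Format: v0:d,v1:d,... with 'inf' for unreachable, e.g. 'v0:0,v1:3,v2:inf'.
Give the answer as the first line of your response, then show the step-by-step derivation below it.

v0:inf,v1:inf,v2:inf,v3:19,v4:33,v5:14,v6:39,v7:0,v8:inf

step 1: dist = v0:inf,v1:inf,v2:inf,v3:inf,v4:inf,v5:14,v6:inf,v7:0,v8:inf
step 2: dist = v0:inf,v1:inf,v2:inf,v3:19,v4:33,v5:14,v6:inf,v7:0,v8:inf
step 3: dist = v0:inf,v1:inf,v2:inf,v3:19,v4:33,v5:14,v6:39,v7:0,v8:inf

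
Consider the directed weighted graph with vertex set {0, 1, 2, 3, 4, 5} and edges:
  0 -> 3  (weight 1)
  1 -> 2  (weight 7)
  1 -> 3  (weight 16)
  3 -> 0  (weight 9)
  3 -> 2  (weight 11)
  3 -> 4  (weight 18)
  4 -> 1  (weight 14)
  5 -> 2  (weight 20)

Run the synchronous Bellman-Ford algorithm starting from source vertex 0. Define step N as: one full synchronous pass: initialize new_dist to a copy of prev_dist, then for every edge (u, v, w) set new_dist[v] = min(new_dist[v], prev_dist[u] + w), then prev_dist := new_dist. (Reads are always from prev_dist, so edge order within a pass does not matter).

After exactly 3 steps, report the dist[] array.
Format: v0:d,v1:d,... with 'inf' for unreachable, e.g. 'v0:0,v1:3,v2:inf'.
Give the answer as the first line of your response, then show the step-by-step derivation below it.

v0:0,v1:33,v2:12,v3:1,v4:19,v5:inf

step 1: dist = v0:0,v1:inf,v2:inf,v3:1,v4:inf,v5:inf
step 2: dist = v0:0,v1:inf,v2:12,v3:1,v4:19,v5:inf
step 3: dist = v0:0,v1:33,v2:12,v3:1,v4:19,v5:inf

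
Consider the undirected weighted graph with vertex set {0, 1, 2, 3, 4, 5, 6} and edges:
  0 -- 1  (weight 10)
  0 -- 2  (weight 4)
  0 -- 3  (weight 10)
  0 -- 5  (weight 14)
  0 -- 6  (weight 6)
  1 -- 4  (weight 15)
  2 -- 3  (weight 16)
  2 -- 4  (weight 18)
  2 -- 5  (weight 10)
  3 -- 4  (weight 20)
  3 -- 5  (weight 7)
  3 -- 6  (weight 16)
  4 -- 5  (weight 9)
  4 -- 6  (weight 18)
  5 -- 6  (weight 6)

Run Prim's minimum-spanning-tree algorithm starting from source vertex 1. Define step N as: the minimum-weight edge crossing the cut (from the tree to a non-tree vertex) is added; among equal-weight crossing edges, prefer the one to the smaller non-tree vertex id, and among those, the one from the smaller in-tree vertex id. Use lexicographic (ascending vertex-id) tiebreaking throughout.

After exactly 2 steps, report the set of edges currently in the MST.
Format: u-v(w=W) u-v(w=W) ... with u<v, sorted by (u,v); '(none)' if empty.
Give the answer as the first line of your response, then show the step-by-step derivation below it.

0-1(w=10) 0-2(w=4)

step 1: add edge 0-1 (w=10); MST = {0-1(w=10)}
step 2: add edge 0-2 (w=4); MST = {0-1(w=10) 0-2(w=4)}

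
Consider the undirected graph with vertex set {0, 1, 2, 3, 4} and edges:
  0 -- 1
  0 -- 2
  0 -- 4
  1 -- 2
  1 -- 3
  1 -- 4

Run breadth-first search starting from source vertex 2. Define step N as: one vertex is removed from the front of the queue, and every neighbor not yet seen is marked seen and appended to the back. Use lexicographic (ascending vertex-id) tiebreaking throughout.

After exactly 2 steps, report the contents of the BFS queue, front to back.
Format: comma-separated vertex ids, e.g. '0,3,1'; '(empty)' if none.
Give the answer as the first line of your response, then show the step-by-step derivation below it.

1,4

step 1: dequeue 2; queue=[0,1]; order=2
step 2: dequeue 0; queue=[1,4]; order=2,0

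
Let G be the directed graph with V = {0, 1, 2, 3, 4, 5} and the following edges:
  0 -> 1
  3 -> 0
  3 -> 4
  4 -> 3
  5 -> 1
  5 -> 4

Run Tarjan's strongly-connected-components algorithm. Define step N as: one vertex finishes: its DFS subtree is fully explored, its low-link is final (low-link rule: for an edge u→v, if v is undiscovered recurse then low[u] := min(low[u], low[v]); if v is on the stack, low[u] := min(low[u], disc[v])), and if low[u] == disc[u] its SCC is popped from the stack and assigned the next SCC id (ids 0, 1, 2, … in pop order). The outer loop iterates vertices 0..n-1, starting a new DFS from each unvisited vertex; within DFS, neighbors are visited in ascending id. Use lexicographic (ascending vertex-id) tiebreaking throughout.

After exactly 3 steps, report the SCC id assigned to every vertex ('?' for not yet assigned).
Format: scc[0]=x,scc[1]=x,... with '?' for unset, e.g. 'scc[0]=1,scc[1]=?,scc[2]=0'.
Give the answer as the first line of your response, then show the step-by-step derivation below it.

scc[0]=1,scc[1]=0,scc[2]=2,scc[3]=?,scc[4]=?,scc[5]=?

step 1: low=(low[0]=0,low[1]=1,low[2]=?,low[3]=?,low[4]=?,low[5]=?); scc=(scc[0]=?,scc[1]=0,scc[2]=?,scc[3]=?,scc[4]=?,scc[5]=?)
step 2: low=(low[0]=0,low[1]=1,low[2]=?,low[3]=?,low[4]=?,low[5]=?); scc=(scc[0]=1,scc[1]=0,scc[2]=?,scc[3]=?,scc[4]=?,scc[5]=?)
step 3: low=(low[0]=0,low[1]=1,low[2]=2,low[3]=?,low[4]=?,low[5]=?); scc=(scc[0]=1,scc[1]=0,scc[2]=2,scc[3]=?,scc[4]=?,scc[5]=?)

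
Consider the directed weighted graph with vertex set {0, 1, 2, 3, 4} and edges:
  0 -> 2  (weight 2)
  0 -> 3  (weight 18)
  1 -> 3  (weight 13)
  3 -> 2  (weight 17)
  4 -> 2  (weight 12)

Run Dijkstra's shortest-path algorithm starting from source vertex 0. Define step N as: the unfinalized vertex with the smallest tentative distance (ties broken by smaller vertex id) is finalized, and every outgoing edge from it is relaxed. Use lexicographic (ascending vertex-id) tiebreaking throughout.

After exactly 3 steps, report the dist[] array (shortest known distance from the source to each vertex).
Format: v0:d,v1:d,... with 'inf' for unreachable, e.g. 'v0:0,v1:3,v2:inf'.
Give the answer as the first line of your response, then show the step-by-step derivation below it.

v0:0,v1:inf,v2:2,v3:18,v4:inf

step 1: dist = v0:0,v1:inf,v2:2,v3:18,v4:inf
step 2: dist = v0:0,v1:inf,v2:2,v3:18,v4:inf
step 3: dist = v0:0,v1:inf,v2:2,v3:18,v4:inf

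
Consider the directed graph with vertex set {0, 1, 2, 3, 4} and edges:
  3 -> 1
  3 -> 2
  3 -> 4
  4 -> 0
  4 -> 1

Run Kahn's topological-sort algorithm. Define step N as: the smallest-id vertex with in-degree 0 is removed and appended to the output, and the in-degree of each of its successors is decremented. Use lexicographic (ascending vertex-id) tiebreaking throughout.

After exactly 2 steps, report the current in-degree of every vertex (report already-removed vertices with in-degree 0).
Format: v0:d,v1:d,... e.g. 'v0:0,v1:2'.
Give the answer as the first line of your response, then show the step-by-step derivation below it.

v0:1,v1:1,v2:0,v3:0,v4:0

step 1: output 3; order=[3]; indeg=(1,1,0,0,0)
step 2: output 2; order=[3,2]; indeg=(1,1,0,0,0)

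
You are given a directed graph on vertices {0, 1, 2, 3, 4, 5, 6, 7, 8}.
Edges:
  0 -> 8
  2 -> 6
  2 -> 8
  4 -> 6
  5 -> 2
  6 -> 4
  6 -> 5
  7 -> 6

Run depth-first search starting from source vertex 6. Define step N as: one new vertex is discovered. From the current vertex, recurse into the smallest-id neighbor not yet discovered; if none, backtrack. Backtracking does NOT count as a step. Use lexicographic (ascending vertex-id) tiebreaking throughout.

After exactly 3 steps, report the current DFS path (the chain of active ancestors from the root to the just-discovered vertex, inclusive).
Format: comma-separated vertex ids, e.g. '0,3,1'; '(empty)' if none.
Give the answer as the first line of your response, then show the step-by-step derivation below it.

6,5

step 1: discover 6; path=6; order=6
step 2: discover 4; path=6>4; order=6,4
step 3: discover 5; path=6>5; order=6,4,5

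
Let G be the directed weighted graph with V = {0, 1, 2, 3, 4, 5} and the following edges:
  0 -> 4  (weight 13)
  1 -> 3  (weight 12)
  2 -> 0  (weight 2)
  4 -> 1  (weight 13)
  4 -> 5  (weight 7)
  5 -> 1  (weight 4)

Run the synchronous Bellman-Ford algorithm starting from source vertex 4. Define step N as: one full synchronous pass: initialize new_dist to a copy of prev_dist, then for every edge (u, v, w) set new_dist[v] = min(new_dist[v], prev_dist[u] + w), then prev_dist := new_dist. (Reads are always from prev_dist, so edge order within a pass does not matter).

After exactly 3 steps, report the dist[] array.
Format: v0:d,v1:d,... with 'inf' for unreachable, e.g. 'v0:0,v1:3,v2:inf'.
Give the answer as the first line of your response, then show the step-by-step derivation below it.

v0:inf,v1:11,v2:inf,v3:23,v4:0,v5:7

step 1: dist = v0:inf,v1:13,v2:inf,v3:inf,v4:0,v5:7
step 2: dist = v0:inf,v1:11,v2:inf,v3:25,v4:0,v5:7
step 3: dist = v0:inf,v1:11,v2:inf,v3:23,v4:0,v5:7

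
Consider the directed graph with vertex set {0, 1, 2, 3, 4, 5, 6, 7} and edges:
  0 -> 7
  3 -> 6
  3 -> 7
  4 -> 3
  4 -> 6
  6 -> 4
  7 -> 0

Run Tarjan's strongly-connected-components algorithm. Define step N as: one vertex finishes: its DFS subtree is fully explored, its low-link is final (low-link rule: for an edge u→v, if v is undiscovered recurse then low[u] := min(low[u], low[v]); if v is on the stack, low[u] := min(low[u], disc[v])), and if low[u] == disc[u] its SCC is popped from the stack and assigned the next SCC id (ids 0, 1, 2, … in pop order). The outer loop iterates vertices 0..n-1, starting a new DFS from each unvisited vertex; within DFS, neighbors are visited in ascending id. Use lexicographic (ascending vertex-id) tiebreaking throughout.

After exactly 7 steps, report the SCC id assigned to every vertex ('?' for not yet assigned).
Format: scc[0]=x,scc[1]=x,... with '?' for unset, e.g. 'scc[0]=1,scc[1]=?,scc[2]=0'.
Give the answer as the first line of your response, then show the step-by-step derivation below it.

scc[0]=0,scc[1]=1,scc[2]=2,scc[3]=3,scc[4]=3,scc[5]=?,scc[6]=3,scc[7]=0

step 1: low=(low[0]=0,low[1]=?,low[2]=?,low[3]=?,low[4]=?,low[5]=?,low[6]=?,low[7]=0); scc=(scc[0]=?,scc[1]=?,scc[2]=?,scc[3]=?,scc[4]=?,scc[5]=?,scc[6]=?,scc[7]=?)
step 2: low=(low[0]=0,low[1]=?,low[2]=?,low[3]=?,low[4]=?,low[5]=?,low[6]=?,low[7]=0); scc=(scc[0]=0,scc[1]=?,scc[2]=?,scc[3]=?,scc[4]=?,scc[5]=?,scc[6]=?,scc[7]=0)
step 3: low=(low[0]=0,low[1]=2,low[2]=?,low[3]=?,low[4]=?,low[5]=?,low[6]=?,low[7]=0); scc=(scc[0]=0,scc[1]=1,scc[2]=?,scc[3]=?,scc[4]=?,scc[5]=?,scc[6]=?,scc[7]=0)
step 4: low=(low[0]=0,low[1]=2,low[2]=3,low[3]=?,low[4]=?,low[5]=?,low[6]=?,low[7]=0); scc=(scc[0]=0,scc[1]=1,scc[2]=2,scc[3]=?,scc[4]=?,scc[5]=?,scc[6]=?,scc[7]=0)
step 5: low=(low[0]=0,low[1]=2,low[2]=3,low[3]=4,low[4]=4,low[5]=?,low[6]=5,low[7]=0); scc=(scc[0]=0,scc[1]=1,scc[2]=2,scc[3]=?,scc[4]=?,scc[5]=?,scc[6]=?,scc[7]=0)
step 6: low=(low[0]=0,low[1]=2,low[2]=3,low[3]=4,low[4]=4,low[5]=?,low[6]=4,low[7]=0); scc=(scc[0]=0,scc[1]=1,scc[2]=2,scc[3]=?,scc[4]=?,scc[5]=?,scc[6]=?,scc[7]=0)
step 7: low=(low[0]=0,low[1]=2,low[2]=3,low[3]=4,low[4]=4,low[5]=?,low[6]=4,low[7]=0); scc=(scc[0]=0,scc[1]=1,scc[2]=2,scc[3]=3,scc[4]=3,scc[5]=?,scc[6]=3,scc[7]=0)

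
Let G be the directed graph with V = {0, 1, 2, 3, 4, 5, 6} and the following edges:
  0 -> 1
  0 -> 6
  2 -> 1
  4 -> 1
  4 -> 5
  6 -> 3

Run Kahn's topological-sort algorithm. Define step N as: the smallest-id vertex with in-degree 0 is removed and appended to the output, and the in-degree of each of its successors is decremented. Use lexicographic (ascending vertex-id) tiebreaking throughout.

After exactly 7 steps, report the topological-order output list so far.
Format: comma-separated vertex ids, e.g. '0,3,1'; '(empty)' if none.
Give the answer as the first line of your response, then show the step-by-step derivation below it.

0,2,4,1,5,6,3

step 1: output 0; order=[0]; indeg=(0,2,0,1,0,1,0)
step 2: output 2; order=[0,2]; indeg=(0,1,0,1,0,1,0)
step 3: output 4; order=[0,2,4]; indeg=(0,0,0,1,0,0,0)
step 4: output 1; order=[0,2,4,1]; indeg=(0,0,0,1,0,0,0)
step 5: output 5; order=[0,2,4,1,5]; indeg=(0,0,0,1,0,0,0)
step 6: output 6; order=[0,2,4,1,5,6]; indeg=(0,0,0,0,0,0,0)
step 7: output 3; order=[0,2,4,1,5,6,3]; indeg=(0,0,0,0,0,0,0)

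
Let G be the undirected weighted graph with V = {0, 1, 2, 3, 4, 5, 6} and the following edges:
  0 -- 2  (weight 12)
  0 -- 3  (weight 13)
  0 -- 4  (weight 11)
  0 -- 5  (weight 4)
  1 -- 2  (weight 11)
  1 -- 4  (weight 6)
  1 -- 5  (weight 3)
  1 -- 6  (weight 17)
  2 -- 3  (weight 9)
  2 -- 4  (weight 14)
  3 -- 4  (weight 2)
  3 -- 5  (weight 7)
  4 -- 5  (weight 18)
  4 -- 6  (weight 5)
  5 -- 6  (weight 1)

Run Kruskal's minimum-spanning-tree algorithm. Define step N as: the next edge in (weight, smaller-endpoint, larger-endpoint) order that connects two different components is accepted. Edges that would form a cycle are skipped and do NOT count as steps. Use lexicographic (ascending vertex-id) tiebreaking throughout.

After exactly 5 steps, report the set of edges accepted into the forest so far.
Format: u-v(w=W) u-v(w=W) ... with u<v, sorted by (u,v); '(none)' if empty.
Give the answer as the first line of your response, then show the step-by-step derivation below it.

0-5(w=4) 1-5(w=3) 3-4(w=2) 4-6(w=5) 5-6(w=1)

step 1: add edge 5-6 (w=1); MST = {5-6(w=1)}
step 2: add edge 3-4 (w=2); MST = {3-4(w=2) 5-6(w=1)}
step 3: add edge 1-5 (w=3); MST = {1-5(w=3) 3-4(w=2) 5-6(w=1)}
step 4: add edge 0-5 (w=4); MST = {0-5(w=4) 1-5(w=3) 3-4(w=2) 5-6(w=1)}
step 5: add edge 4-6 (w=5); MST = {0-5(w=4) 1-5(w=3) 3-4(w=2) 4-6(w=5) 5-6(w=1)}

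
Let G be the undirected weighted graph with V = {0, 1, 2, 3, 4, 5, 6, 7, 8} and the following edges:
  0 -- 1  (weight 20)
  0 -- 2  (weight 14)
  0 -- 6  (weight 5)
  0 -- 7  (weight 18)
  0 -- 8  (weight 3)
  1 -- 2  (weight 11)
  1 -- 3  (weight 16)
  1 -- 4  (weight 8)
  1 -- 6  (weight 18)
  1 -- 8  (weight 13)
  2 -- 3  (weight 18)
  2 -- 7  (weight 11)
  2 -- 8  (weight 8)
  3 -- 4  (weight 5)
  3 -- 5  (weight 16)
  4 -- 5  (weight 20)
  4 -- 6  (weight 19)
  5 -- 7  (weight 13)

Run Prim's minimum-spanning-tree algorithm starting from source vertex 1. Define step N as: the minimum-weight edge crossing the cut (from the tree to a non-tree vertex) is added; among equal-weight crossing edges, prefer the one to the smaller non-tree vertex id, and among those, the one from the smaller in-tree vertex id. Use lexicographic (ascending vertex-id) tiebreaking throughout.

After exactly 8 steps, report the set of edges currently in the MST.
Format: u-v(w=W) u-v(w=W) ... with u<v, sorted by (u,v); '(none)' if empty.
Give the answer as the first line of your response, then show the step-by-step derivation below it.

0-6(w=5) 0-8(w=3) 1-2(w=11) 1-4(w=8) 2-7(w=11) 2-8(w=8) 3-4(w=5) 5-7(w=13)

step 1: add edge 1-4 (w=8); MST = {1-4(w=8)}
step 2: add edge 3-4 (w=5); MST = {1-4(w=8) 3-4(w=5)}
step 3: add edge 1-2 (w=11); MST = {1-2(w=11) 1-4(w=8) 3-4(w=5)}
step 4: add edge 2-8 (w=8); MST = {1-2(w=11) 1-4(w=8) 2-8(w=8) 3-4(w=5)}
step 5: add edge 0-8 (w=3); MST = {0-8(w=3) 1-2(w=11) 1-4(w=8) 2-8(w=8) 3-4(w=5)}
step 6: add edge 0-6 (w=5); MST = {0-6(w=5) 0-8(w=3) 1-2(w=11) 1-4(w=8) 2-8(w=8) 3-4(w=5)}
step 7: add edge 2-7 (w=11); MST = {0-6(w=5) 0-8(w=3) 1-2(w=11) 1-4(w=8) 2-7(w=11) 2-8(w=8) 3-4(w=5)}
step 8: add edge 5-7 (w=13); MST = {0-6(w=5) 0-8(w=3) 1-2(w=11) 1-4(w=8) 2-7(w=11) 2-8(w=8) 3-4(w=5) 5-7(w=13)}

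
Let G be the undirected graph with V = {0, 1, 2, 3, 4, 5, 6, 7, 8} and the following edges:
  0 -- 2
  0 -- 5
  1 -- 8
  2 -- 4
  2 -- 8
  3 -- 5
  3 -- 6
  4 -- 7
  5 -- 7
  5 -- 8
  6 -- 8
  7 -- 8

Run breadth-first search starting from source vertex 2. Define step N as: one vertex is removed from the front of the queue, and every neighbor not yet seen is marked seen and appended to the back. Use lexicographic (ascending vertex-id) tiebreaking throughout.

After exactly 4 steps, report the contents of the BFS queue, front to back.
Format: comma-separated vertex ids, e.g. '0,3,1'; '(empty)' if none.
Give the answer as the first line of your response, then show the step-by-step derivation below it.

5,7,1,6

step 1: dequeue 2; queue=[0,4,8]; order=2
step 2: dequeue 0; queue=[4,8,5]; order=2,0
step 3: dequeue 4; queue=[8,5,7]; order=2,0,4
step 4: dequeue 8; queue=[5,7,1,6]; order=2,0,4,8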